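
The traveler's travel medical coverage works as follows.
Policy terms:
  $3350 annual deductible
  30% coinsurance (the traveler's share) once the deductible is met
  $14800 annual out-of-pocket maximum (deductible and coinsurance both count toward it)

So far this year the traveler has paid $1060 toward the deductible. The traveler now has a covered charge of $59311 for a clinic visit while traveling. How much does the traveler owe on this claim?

Remaining deductible: $3350 − $1060 = $2290.
After the $2290 deductible portion, $59311 − $2290 = $57021 is subject to coinsurance.
30% of $57021 = $17106.30 falls to the traveler.
Traveler responsibility before any cap: $2290 + $17106.30 = $19396.30.
Year-to-date out-of-pocket would reach $1060 + $19396.30 = $20456.30, above the $14800 maximum, so the traveler pays only $14800 − $1060 = $13740.

$13740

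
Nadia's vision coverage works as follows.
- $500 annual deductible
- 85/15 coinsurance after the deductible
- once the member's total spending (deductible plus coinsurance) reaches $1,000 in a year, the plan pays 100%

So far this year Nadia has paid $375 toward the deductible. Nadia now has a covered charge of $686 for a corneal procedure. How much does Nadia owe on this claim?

$209.15

Remaining deductible: $500 − $375 = $125.
The remaining $561 (= $686 − $125) moves to coinsurance.
15% of $561 = $84.15 falls to the member.
Member responsibility before any cap: $125 + $84.15 = $209.15.
Total out-of-pocket so far would be $375 + $209.15 = $584.15, below the $1,000 cap — no reduction.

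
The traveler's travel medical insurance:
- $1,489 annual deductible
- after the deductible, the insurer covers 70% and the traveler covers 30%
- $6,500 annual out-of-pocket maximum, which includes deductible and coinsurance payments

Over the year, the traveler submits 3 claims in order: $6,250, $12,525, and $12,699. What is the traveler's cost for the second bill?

Claim 1 — $6,250: deductible takes $1,489, $4,761 remains; coinsurance $4,761 × 30% = $1,428.30. Cost to traveler: $2,917.30. OOP to date $2,917.30.
Claim 2 — $12,525: 30% coinsurance on $12,525 = $3,757.50. OOP would hit $6,674.80 > $6,500, so the cap limits the traveler to $6,500 − $2,917.30 = $3,582.70.

$3,582.70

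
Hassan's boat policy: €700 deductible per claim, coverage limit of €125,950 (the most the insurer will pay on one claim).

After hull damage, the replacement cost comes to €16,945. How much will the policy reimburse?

Subtract the deductible: €16,945 − €700 = €16,245.
€16,245 is within the €125,950 limit, so the insurer pays €16,245.

€16,245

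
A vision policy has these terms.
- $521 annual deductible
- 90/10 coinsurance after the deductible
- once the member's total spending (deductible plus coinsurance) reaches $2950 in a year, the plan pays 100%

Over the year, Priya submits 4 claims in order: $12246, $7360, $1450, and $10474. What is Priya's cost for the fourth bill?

#1 ($12246): deductible takes $521, $11725 remains; 10% of $11725 = $1172.50. Cost to member: $1693.50. OOP to date $1693.50.
#2 ($7360): deductible already satisfied, so member's share is 10% × $7360 = $736. Cost to member: $736. OOP to date $2429.50.
#3 ($1450): 10% coinsurance on $1450 = $145. Member owes $145 (running OOP $2574.50).
#4 ($10474): deductible met; 10% of $10474 = $1047.40. Adding that to $2574.50 gives $3621.90, past the $2950 cap; member pays only $2950 − $2574.50 = $375.50.

$375.50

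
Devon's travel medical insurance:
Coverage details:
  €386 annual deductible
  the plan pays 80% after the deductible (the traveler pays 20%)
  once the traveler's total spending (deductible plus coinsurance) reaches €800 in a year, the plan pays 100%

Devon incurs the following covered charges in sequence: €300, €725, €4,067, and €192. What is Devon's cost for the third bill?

€286.20

#1 (€300): entire amount goes to the deductible. Cost to traveler: €300. OOP to date €300.
#2 (€725): €86 to deductible, leaving €639; coinsurance €639 × 20% = €127.80. Cost to traveler: €213.80. OOP to date €513.80.
#3 (€4,067): deductible already satisfied, so traveler's share is 20% × €4,067 = €813.40. That would push OOP to €1,327.20, over the €800 cap, so traveler pays €800 − €513.80 = €286.20.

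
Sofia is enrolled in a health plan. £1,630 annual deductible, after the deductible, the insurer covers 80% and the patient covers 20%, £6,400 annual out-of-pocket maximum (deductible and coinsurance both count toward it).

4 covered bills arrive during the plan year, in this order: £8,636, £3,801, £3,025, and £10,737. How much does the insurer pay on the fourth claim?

#1 (£8,636): £1,630 finishes the deductible; £7,006 goes to coinsurance; patient's 20% is £1,401.20. Cost to patient: £3,031.20. OOP to date £3,031.20. Plan pays £8,636 − £3,031.20 = £5,604.80.
#2 (£3,801): deductible met; 20% of £3,801 = £760.20. Patient pays £760.20; OOP now £3,791.40. Plan pays £3,801 − £760.20 = £3,040.80.
#3 (£3,025): deductible already satisfied, so patient's share is 20% × £3,025 = £605. Patient pays £605; OOP now £4,396.40. Plan pays £3,025 − £605 = £2,420.
#4 (£10,737): deductible met; 20% of £10,737 = £2,147.40. OOP would hit £6,543.80 > £6,400, so the cap limits the patient to £6,400 − £4,396.40 = £2,003.60. Insurer: £10,737 − £2,003.60 = £8,733.40.

£8,733.40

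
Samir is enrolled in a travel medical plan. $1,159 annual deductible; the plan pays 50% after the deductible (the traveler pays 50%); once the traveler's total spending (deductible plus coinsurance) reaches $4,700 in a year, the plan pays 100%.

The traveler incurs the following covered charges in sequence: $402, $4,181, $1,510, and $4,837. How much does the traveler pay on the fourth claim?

Claim 1 ($402): all of it applies to the deductible. Cost to traveler: $402. OOP to date $402.
Claim 2 ($4,181): deductible takes $757, $3,424 remains; 50% of $3,424 = $1,712. Traveler pays $2,469; OOP now $2,871.
Claim 3 ($1,510): 50% coinsurance on $1,510 = $755. Cost to traveler: $755. OOP to date $3,626.
Claim 4 ($4,837): deductible met; 50% of $4,837 = $2,418.50. OOP would hit $6,044.50 > $4,700, so the cap limits the traveler to $4,700 − $3,626 = $1,074.

$1,074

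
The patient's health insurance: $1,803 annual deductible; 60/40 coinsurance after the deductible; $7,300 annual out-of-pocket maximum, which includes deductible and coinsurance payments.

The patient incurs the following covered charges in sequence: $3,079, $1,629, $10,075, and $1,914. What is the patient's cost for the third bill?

$4,030

Bill 1, $3,079: deductible takes $1,803, $1,276 remains; patient's 40% is $510.40. Patient pays $2,313.40; OOP now $2,313.40.
Bill 2, $1,629: deductible met; 40% of $1,629 = $651.60. Patient owes $651.60 (running OOP $2,965).
Bill 3, $10,075: deductible met; 40% of $10,075 = $4,030. Patient pays $4,030; OOP now $6,995.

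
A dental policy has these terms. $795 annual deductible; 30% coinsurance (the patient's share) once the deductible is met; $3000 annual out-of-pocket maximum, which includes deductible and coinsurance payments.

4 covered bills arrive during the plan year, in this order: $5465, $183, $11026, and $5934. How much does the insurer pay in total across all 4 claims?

$19608

#1 ($5465): $795 to deductible, leaving $4670; 30% of $4670 = $1401. Patient pays $2196; OOP now $2196. Plan pays $5465 − $2196 = $3269.
#2 ($183): deductible already satisfied, so patient's share is 30% × $183 = $54.90. Cost to patient: $54.90. OOP to date $2250.90. Plan pays $183 − $54.90 = $128.10.
#3 ($11026): deductible already satisfied, so patient's share is 30% × $11026 = $3307.80. That would push OOP to $5558.70, over the $3000 cap, so patient pays $3000 − $2250.90 = $749.10. Insurer: $11026 − $749.10 = $10276.90.
#4 ($5934): deductible met; 30% of $5934 = $1780.20. OOP would hit $4780.20 > $3000, so the cap limits the patient to $3000 − $3000 = $0. Plan pays $5934 − $0 = $5934.
Insurer total = bills − patient's total = $22608 − $3000 = $19608.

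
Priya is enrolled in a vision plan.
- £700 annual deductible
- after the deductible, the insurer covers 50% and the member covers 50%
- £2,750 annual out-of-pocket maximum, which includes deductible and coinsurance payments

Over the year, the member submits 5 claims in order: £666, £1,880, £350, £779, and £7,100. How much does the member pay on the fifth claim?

Bill 1, £666: entire amount goes to the deductible. Member owes £666 (running OOP £666).
Bill 2, £1,880: deductible takes £34, £1,846 remains; coinsurance £1,846 × 50% = £923. Member pays £957; OOP now £1,623.
Bill 3, £350: deductible already satisfied, so member's share is 50% × £350 = £175. Member pays £175; OOP now £1,798.
Bill 4, £779: deductible met; 50% of £779 = £389.50. Member pays £389.50; OOP now £2,187.50.
Bill 5, £7,100: 50% coinsurance on £7,100 = £3,550. OOP would hit £5,737.50 > £2,750, so the cap limits the member to £2,750 − £2,187.50 = £562.50.

£562.50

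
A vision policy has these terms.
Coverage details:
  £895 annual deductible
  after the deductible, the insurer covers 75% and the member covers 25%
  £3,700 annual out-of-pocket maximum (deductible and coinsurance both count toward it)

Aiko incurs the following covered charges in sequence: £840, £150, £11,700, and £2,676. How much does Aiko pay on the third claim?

Bill 1, £840: entire amount goes to the deductible. Member owes £840 (running OOP £840).
Bill 2, £150: £55 finishes the deductible; £95 goes to coinsurance; 25% of £95 = £23.75. Member pays £78.75; OOP now £918.75.
Bill 3, £11,700: 25% coinsurance on £11,700 = £2,925. OOP would hit £3,843.75 > £3,700, so the cap limits the member to £3,700 − £918.75 = £2,781.25.

£2,781.25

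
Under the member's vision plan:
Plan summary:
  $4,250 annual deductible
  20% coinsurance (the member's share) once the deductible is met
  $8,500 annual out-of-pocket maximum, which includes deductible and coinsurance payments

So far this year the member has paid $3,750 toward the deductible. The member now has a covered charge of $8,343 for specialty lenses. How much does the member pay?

$2,068.60

Deductible still to meet: $4,250 − $3,750 = $500.
The remaining $7,843 (= $8,343 − $500) moves to coinsurance.
20% of $7,843 = $1,568.60 falls to the member.
Member responsibility before any cap: $500 + $1,568.60 = $2,068.60.
Total out-of-pocket so far would be $3,750 + $2,068.60 = $5,818.60, below the $8,500 cap — no reduction.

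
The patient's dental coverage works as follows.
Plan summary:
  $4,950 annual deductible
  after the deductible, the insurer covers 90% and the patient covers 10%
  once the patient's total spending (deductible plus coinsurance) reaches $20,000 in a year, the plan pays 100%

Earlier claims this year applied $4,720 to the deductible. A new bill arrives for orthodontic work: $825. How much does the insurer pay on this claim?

$4,720 of the $4,950 deductible is already met, leaving $230.
After the $230 deductible portion, $825 − $230 = $595 is subject to coinsurance.
10% of $595 = $59.50 falls to the patient.
That puts the patient's cost at $230 + $59.50 = $289.50 before any cap.
Year-to-date out-of-pocket becomes $4,720 + $289.50 = $5,009.50, still under the $20,000 maximum, so no cap applies.
Insurer pays the balance: $825 − $289.50 = $535.50.

$535.50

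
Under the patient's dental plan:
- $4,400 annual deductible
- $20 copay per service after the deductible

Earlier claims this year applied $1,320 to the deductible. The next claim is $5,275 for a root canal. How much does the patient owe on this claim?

$1,320 of the $4,400 deductible is already met, leaving $3,080.
After the $3,080 deductible portion, $5,275 − $3,080 = $2,195 is subject to the copay.
Copay on this service: $20.
Patient responsibility: $3,080 + $20 = $3,100.

$3,100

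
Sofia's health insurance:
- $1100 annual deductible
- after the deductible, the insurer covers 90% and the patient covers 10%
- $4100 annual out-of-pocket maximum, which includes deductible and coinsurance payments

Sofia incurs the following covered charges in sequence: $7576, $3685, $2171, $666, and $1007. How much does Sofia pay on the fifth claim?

Claim 1 ($7576): deductible takes $1100, $6476 remains; coinsurance $6476 × 10% = $647.60. Cost to patient: $1747.60. OOP to date $1747.60.
Claim 2 ($3685): deductible met; 10% of $3685 = $368.50. Patient pays $368.50; OOP now $2116.10.
Claim 3 ($2171): 10% coinsurance on $2171 = $217.10. Patient owes $217.10 (running OOP $2333.20).
Claim 4 ($666): deductible already satisfied, so patient's share is 10% × $666 = $66.60. Patient owes $66.60 (running OOP $2399.80).
Claim 5 ($1007): 10% coinsurance on $1007 = $100.70. Patient pays $100.70; OOP now $2500.50.

$100.70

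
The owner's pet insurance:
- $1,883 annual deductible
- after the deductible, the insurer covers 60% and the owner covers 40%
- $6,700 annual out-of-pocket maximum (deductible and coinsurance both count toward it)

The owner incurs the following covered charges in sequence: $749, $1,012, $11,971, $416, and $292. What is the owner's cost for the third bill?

$4,861.60

Claim 1 ($749): fully absorbed by the deductible. Cost to owner: $749. OOP to date $749.
Claim 2 ($1,012): fully absorbed by the deductible. Cost to owner: $1,012. OOP to date $1,761.
Claim 3 ($11,971): $122 finishes the deductible; $11,849 goes to coinsurance; 40% of $11,849 = $4,739.60. Cost to owner: $4,861.60. OOP to date $6,622.60.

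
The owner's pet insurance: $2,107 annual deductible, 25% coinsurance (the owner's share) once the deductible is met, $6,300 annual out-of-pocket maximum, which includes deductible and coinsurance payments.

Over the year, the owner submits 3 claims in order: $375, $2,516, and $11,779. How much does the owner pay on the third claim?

$2,944.75

#1 ($375): entire amount goes to the deductible. Owner pays $375; OOP now $375.
#2 ($2,516): $1,732 finishes the deductible; $784 goes to coinsurance; 25% of $784 = $196. Owner pays $1,928; OOP now $2,303.
#3 ($11,779): deductible met; 25% of $11,779 = $2,944.75. Cost to owner: $2,944.75. OOP to date $5,247.75.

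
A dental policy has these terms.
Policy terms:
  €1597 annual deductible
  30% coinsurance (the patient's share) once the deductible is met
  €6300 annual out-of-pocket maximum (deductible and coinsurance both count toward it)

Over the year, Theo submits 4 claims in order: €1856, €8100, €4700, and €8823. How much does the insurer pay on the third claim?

Claim 1 (€1856): deductible takes €1597, €259 remains; coinsurance €259 × 30% = €77.70. Cost to patient: €1674.70. OOP to date €1674.70. Plan pays €1856 − €1674.70 = €181.30.
Claim 2 (€8100): 30% coinsurance on €8100 = €2430. Cost to patient: €2430. OOP to date €4104.70. Insurer: €8100 − €2430 = €5670.
Claim 3 (€4700): 30% coinsurance on €4700 = €1410. Patient pays €1410; OOP now €5514.70. Plan pays €4700 − €1410 = €3290.

€3290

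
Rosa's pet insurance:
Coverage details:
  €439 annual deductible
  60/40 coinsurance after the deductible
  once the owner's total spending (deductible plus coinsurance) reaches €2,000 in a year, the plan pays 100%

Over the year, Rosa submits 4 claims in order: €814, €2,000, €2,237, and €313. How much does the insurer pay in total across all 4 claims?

#1 (€814): €439 finishes the deductible; €375 goes to coinsurance; owner's 40% is €150. Owner owes €589 (running OOP €589). Plan pays €814 − €589 = €225.
#2 (€2,000): 40% coinsurance on €2,000 = €800. Cost to owner: €800. OOP to date €1,389. Plan pays €2,000 − €800 = €1,200.
#3 (€2,237): deductible met; 40% of €2,237 = €894.80. OOP would hit €2,283.80 > €2,000, so the cap limits the owner to €2,000 − €1,389 = €611. Insurer: €2,237 − €611 = €1,626.
#4 (€313): deductible met; 40% of €313 = €125.20. OOP would hit €2,125.20 > €2,000, so the cap limits the owner to €2,000 − €2,000 = €0. Plan pays €313 − €0 = €313.
Insurer total = bills − owner's total = €5,364 − €2,000 = €3,364.

€3,364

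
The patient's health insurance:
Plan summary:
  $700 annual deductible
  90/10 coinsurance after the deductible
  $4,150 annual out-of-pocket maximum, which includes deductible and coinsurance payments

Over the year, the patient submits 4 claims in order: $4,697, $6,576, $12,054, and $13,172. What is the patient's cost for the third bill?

$1,205.40

#1 ($4,697): $700 to deductible, leaving $3,997; 10% of $3,997 = $399.70. Patient pays $1,099.70; OOP now $1,099.70.
#2 ($6,576): deductible met; 10% of $6,576 = $657.60. Patient owes $657.60 (running OOP $1,757.30).
#3 ($12,054): 10% coinsurance on $12,054 = $1,205.40. Patient pays $1,205.40; OOP now $2,962.70.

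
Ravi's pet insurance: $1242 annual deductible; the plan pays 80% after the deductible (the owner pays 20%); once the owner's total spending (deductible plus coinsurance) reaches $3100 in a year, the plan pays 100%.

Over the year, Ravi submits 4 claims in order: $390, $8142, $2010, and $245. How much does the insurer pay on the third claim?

$1610

Claim 1 ($390): entire amount goes to the deductible. Cost to owner: $390. OOP to date $390. Insurer: $390 − $390 = $0.
Claim 2 ($8142): $852 to deductible, leaving $7290; owner's 20% is $1458. Owner pays $2310; OOP now $2700. Plan pays $8142 − $2310 = $5832.
Claim 3 ($2010): deductible met; 20% of $2010 = $402. That would push OOP to $3102, over the $3100 cap, so owner pays $3100 − $2700 = $400. Insurer: $2010 − $400 = $1610.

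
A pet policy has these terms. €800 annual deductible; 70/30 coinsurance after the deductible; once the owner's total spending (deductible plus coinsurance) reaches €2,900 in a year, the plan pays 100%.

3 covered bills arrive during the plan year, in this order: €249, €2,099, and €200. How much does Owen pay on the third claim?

Claim 1 — €249: fully absorbed by the deductible. Owner owes €249 (running OOP €249).
Claim 2 — €2,099: deductible takes €551, €1,548 remains; 30% of €1,548 = €464.40. Owner pays €1,015.40; OOP now €1,264.40.
Claim 3 — €200: 30% coinsurance on €200 = €60. Cost to owner: €60. OOP to date €1,324.40.

€60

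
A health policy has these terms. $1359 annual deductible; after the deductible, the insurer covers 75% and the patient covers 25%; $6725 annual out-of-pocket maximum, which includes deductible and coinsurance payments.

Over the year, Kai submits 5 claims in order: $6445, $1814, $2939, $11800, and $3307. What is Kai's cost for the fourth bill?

Claim 1 — $6445: $1359 finishes the deductible; $5086 goes to coinsurance; patient's 25% is $1271.50. Cost to patient: $2630.50. OOP to date $2630.50.
Claim 2 — $1814: 25% coinsurance on $1814 = $453.50. Patient owes $453.50 (running OOP $3084).
Claim 3 — $2939: 25% coinsurance on $2939 = $734.75. Patient owes $734.75 (running OOP $3818.75).
Claim 4 — $11800: deductible met; 25% of $11800 = $2950. That would push OOP to $6768.75, over the $6725 cap, so patient pays $6725 − $3818.75 = $2906.25.

$2906.25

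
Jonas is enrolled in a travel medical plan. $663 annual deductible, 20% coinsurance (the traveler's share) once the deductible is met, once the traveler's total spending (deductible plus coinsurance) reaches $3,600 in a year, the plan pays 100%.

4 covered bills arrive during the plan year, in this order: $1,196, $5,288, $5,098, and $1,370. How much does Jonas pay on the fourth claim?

Bill 1, $1,196: $663 finishes the deductible; $533 goes to coinsurance; traveler's 20% is $106.60. Traveler owes $769.60 (running OOP $769.60).
Bill 2, $5,288: 20% coinsurance on $5,288 = $1,057.60. Traveler owes $1,057.60 (running OOP $1,827.20).
Bill 3, $5,098: deductible met; 20% of $5,098 = $1,019.60. Traveler pays $1,019.60; OOP now $2,846.80.
Bill 4, $1,370: deductible already satisfied, so traveler's share is 20% × $1,370 = $274. Traveler owes $274 (running OOP $3,120.80).

$274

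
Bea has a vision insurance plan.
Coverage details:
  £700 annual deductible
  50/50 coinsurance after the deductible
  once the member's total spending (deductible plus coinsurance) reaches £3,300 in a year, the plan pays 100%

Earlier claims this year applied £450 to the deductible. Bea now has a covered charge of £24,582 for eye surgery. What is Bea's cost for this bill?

Remaining deductible: £700 − £450 = £250.
After the £250 deductible portion, £24,582 − £250 = £24,332 is subject to coinsurance.
Member's 50% share of £24,332 is £12,166.
Member responsibility before any cap: £250 + £12,166 = £12,416.
Year-to-date out-of-pocket would reach £450 + £12,416 = £12,866, above the £3,300 maximum, so the member pays only £3,300 − £450 = £2,850.

£2,850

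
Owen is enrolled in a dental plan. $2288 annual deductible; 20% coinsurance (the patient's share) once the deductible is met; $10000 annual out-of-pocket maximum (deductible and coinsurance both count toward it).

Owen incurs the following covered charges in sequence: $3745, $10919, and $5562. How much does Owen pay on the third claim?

$1112.40

Bill 1, $3745: deductible takes $2288, $1457 remains; 20% of $1457 = $291.40. Patient owes $2579.40 (running OOP $2579.40).
Bill 2, $10919: deductible met; 20% of $10919 = $2183.80. Patient pays $2183.80; OOP now $4763.20.
Bill 3, $5562: 20% coinsurance on $5562 = $1112.40. Patient pays $1112.40; OOP now $5875.60.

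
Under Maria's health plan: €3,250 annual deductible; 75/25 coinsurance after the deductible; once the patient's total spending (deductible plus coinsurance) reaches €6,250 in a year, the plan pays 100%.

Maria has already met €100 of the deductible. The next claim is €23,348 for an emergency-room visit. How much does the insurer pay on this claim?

€17,198

€100 of the €3,250 deductible is already met, leaving €3,150.
After the €3,150 deductible portion, €23,348 − €3,150 = €20,198 is subject to coinsurance.
Patient's 25% share of €20,198 is €5,049.50.
That puts the patient's cost at €3,150 + €5,049.50 = €8,199.50 before any cap.
Year-to-date out-of-pocket would reach €100 + €8,199.50 = €8,299.50, above the €6,250 maximum, so the patient pays only €6,250 − €100 = €6,150.
Insurer pays the balance: €23,348 − €6,150 = €17,198.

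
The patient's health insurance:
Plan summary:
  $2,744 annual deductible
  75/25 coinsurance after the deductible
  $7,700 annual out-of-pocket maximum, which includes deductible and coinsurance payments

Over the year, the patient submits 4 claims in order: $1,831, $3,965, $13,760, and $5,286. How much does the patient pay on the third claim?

Bill 1, $1,831: all of it applies to the deductible. Cost to patient: $1,831. OOP to date $1,831.
Bill 2, $3,965: $913 finishes the deductible; $3,052 goes to coinsurance; coinsurance $3,052 × 25% = $763. Cost to patient: $1,676. OOP to date $3,507.
Bill 3, $13,760: deductible met; 25% of $13,760 = $3,440. Patient owes $3,440 (running OOP $6,947).

$3,440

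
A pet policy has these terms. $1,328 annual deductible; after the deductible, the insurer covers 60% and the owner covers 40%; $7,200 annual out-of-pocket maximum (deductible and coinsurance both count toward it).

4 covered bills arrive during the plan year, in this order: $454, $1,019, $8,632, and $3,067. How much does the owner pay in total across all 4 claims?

$6,065.60

Claim 1 — $454: all of it applies to the deductible. Owner pays $454; OOP now $454.
Claim 2 — $1,019: $874 to deductible, leaving $145; coinsurance $145 × 40% = $58. Owner pays $932; OOP now $1,386.
Claim 3 — $8,632: 40% coinsurance on $8,632 = $3,452.80. Owner owes $3,452.80 (running OOP $4,838.80).
Claim 4 — $3,067: 40% coinsurance on $3,067 = $1,226.80. Owner owes $1,226.80 (running OOP $6,065.60).
Summing the owner's payments: $454 + $932 + $3,452.80 + $1,226.80 = $6,065.60.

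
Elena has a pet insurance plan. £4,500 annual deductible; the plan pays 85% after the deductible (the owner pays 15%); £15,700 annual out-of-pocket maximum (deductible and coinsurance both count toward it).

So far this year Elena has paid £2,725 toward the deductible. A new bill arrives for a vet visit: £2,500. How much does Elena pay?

£1,883.75

£2,725 of the £4,500 deductible is already met, leaving £1,775.
That leaves £2,500 − £1,775 = £725 for coinsurance.
Coinsurance: £725 × 15% = £108.75.
That puts the owner's cost at £1,775 + £108.75 = £1,883.75 before any cap.
Total out-of-pocket so far would be £2,725 + £1,883.75 = £4,608.75, below the £15,700 cap — no reduction.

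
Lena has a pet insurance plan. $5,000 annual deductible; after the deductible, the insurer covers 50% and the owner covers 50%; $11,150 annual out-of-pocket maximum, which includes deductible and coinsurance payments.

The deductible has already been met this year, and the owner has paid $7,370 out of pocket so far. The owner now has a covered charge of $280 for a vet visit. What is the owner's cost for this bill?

$140

With the deductible met, the entire $280 is subject to coinsurance.
Owner's 50% share of $280 is $140.
Cumulative spending $7,370 + $140 = $7,510 stays under the $11,150 maximum.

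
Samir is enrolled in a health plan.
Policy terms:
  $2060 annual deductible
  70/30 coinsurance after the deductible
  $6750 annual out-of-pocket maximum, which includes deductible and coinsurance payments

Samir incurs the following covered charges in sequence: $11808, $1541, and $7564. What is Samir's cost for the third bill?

$1303.30

Claim 1 — $11808: $2060 to deductible, leaving $9748; coinsurance $9748 × 30% = $2924.40. Cost to patient: $4984.40. OOP to date $4984.40.
Claim 2 — $1541: 30% coinsurance on $1541 = $462.30. Cost to patient: $462.30. OOP to date $5446.70.
Claim 3 — $7564: 30% coinsurance on $7564 = $2269.20. OOP would hit $7715.90 > $6750, so the cap limits the patient to $6750 − $5446.70 = $1303.30.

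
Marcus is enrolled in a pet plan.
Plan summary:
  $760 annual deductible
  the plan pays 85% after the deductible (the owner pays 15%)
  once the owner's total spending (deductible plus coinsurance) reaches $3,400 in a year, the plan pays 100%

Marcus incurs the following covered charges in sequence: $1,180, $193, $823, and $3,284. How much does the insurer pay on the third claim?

$699.55

#1 ($1,180): $760 finishes the deductible; $420 goes to coinsurance; 15% of $420 = $63. Owner owes $823 (running OOP $823). Insurer: $1,180 − $823 = $357.
#2 ($193): 15% coinsurance on $193 = $28.95. Cost to owner: $28.95. OOP to date $851.95. Plan pays $193 − $28.95 = $164.05.
#3 ($823): deductible already satisfied, so owner's share is 15% × $823 = $123.45. Owner pays $123.45; OOP now $975.40. Insurer: $823 − $123.45 = $699.55.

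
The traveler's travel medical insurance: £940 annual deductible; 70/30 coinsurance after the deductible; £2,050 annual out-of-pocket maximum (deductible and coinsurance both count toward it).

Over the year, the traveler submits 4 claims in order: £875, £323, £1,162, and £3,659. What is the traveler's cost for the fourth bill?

£684

Claim 1 (£875): entire amount goes to the deductible. Traveler pays £875; OOP now £875.
Claim 2 (£323): deductible takes £65, £258 remains; traveler's 30% is £77.40. Traveler pays £142.40; OOP now £1,017.40.
Claim 3 (£1,162): deductible met; 30% of £1,162 = £348.60. Traveler pays £348.60; OOP now £1,366.
Claim 4 (£3,659): deductible already satisfied, so traveler's share is 30% × £3,659 = £1,097.70. Adding that to £1,366 gives £2,463.70, past the £2,050 cap; traveler pays only £2,050 − £1,366 = £684.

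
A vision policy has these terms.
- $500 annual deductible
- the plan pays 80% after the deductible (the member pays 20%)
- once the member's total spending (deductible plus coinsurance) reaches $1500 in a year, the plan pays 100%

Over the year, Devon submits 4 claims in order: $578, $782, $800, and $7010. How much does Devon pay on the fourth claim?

$668

Bill 1, $578: $500 to deductible, leaving $78; member's 20% is $15.60. Member owes $515.60 (running OOP $515.60).
Bill 2, $782: deductible met; 20% of $782 = $156.40. Member owes $156.40 (running OOP $672).
Bill 3, $800: 20% coinsurance on $800 = $160. Cost to member: $160. OOP to date $832.
Bill 4, $7010: deductible met; 20% of $7010 = $1402. OOP would hit $2234 > $1500, so the cap limits the member to $1500 − $832 = $668.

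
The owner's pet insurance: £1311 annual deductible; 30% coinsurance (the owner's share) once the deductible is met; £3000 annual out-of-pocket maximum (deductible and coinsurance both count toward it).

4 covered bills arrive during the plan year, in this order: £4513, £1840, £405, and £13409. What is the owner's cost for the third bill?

Bill 1, £4513: £1311 to deductible, leaving £3202; coinsurance £3202 × 30% = £960.60. Owner owes £2271.60 (running OOP £2271.60).
Bill 2, £1840: deductible already satisfied, so owner's share is 30% × £1840 = £552. Cost to owner: £552. OOP to date £2823.60.
Bill 3, £405: deductible already satisfied, so owner's share is 30% × £405 = £121.50. Owner pays £121.50; OOP now £2945.10.

£121.50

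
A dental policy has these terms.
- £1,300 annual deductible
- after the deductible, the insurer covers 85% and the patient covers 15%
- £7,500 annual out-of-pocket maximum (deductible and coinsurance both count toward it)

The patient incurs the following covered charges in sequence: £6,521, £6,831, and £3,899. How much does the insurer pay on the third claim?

£3,314.15

#1 (£6,521): £1,300 to deductible, leaving £5,221; patient's 15% is £783.15. Patient pays £2,083.15; OOP now £2,083.15. Plan pays £6,521 − £2,083.15 = £4,437.85.
#2 (£6,831): 15% coinsurance on £6,831 = £1,024.65. Cost to patient: £1,024.65. OOP to date £3,107.80. Plan pays £6,831 − £1,024.65 = £5,806.35.
#3 (£3,899): deductible already satisfied, so patient's share is 15% × £3,899 = £584.85. Patient pays £584.85; OOP now £3,692.65. Insurer: £3,899 − £584.85 = £3,314.15.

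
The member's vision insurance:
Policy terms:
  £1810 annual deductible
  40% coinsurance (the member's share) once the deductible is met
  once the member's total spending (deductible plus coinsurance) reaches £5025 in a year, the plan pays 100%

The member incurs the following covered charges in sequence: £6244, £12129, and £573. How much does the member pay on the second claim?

Claim 1 — £6244: £1810 to deductible, leaving £4434; coinsurance £4434 × 40% = £1773.60. Member pays £3583.60; OOP now £3583.60.
Claim 2 — £12129: deductible met; 40% of £12129 = £4851.60. OOP would hit £8435.20 > £5025, so the cap limits the member to £5025 − £3583.60 = £1441.40.

£1441.40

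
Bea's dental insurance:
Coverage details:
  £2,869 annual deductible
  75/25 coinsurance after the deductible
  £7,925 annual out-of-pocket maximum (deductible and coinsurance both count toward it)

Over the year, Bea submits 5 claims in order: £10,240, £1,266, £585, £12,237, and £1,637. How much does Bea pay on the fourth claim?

#1 (£10,240): £2,869 finishes the deductible; £7,371 goes to coinsurance; 25% of £7,371 = £1,842.75. Patient owes £4,711.75 (running OOP £4,711.75).
#2 (£1,266): deductible met; 25% of £1,266 = £316.50. Cost to patient: £316.50. OOP to date £5,028.25.
#3 (£585): deductible met; 25% of £585 = £146.25. Cost to patient: £146.25. OOP to date £5,174.50.
#4 (£12,237): deductible met; 25% of £12,237 = £3,059.25. That would push OOP to £8,233.75, over the £7,925 cap, so patient pays £7,925 − £5,174.50 = £2,750.50.

£2,750.50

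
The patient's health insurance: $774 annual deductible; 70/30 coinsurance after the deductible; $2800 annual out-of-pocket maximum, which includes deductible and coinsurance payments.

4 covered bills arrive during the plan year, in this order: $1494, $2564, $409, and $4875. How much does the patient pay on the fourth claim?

$918.10

Claim 1 — $1494: deductible takes $774, $720 remains; coinsurance $720 × 30% = $216. Patient owes $990 (running OOP $990).
Claim 2 — $2564: 30% coinsurance on $2564 = $769.20. Cost to patient: $769.20. OOP to date $1759.20.
Claim 3 — $409: 30% coinsurance on $409 = $122.70. Patient pays $122.70; OOP now $1881.90.
Claim 4 — $4875: deductible already satisfied, so patient's share is 30% × $4875 = $1462.50. OOP would hit $3344.40 > $2800, so the cap limits the patient to $2800 − $1881.90 = $918.10.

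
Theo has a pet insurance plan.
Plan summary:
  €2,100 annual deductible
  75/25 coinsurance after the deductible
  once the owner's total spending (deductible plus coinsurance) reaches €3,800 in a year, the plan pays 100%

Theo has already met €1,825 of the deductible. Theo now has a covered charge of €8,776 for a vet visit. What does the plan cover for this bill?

€6,801

Deductible still to meet: €2,100 − €1,825 = €275.
That leaves €8,776 − €275 = €8,501 for coinsurance.
Owner's 25% share of €8,501 is €2,125.25.
Owner responsibility before any cap: €275 + €2,125.25 = €2,400.25.
Adding €2,400.25 to the €1,825 already spent would give €4,225.25, which exceeds the €3,800 cap; the owner pays just €3,800 − €1,825 = €1,975.
Insurer pays the balance: €8,776 − €1,975 = €6,801.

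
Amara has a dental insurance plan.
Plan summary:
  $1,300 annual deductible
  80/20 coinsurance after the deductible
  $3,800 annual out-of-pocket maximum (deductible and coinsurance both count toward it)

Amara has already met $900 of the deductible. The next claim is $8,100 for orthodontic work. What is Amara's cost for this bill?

Remaining deductible: $1,300 − $900 = $400.
The remaining $7,700 (= $8,100 − $400) moves to coinsurance.
Coinsurance: $7,700 × 20% = $1,540.
That puts the patient's cost at $400 + $1,540 = $1,940 before any cap.
Year-to-date out-of-pocket becomes $900 + $1,940 = $2,840, still under the $3,800 maximum, so no cap applies.

$1,940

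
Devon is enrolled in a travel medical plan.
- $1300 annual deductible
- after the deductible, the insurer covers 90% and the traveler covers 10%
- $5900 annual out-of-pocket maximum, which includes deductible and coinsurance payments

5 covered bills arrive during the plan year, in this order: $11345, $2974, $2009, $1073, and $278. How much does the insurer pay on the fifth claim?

Claim 1 ($11345): deductible takes $1300, $10045 remains; 10% of $10045 = $1004.50. Traveler pays $2304.50; OOP now $2304.50. Plan pays $11345 − $2304.50 = $9040.50.
Claim 2 ($2974): 10% coinsurance on $2974 = $297.40. Traveler owes $297.40 (running OOP $2601.90). Insurer: $2974 − $297.40 = $2676.60.
Claim 3 ($2009): deductible met; 10% of $2009 = $200.90. Traveler pays $200.90; OOP now $2802.80. Insurer: $2009 − $200.90 = $1808.10.
Claim 4 ($1073): 10% coinsurance on $1073 = $107.30. Cost to traveler: $107.30. OOP to date $2910.10. Insurer: $1073 − $107.30 = $965.70.
Claim 5 ($278): 10% coinsurance on $278 = $27.80. Traveler pays $27.80; OOP now $2937.90. Plan pays $278 − $27.80 = $250.20.

$250.20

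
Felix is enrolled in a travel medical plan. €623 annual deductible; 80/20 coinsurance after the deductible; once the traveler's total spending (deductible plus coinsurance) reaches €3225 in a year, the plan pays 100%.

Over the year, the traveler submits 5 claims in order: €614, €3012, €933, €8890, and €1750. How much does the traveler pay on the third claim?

Claim 1 — €614: fully absorbed by the deductible. Cost to traveler: €614. OOP to date €614.
Claim 2 — €3012: €9 to deductible, leaving €3003; coinsurance €3003 × 20% = €600.60. Cost to traveler: €609.60. OOP to date €1223.60.
Claim 3 — €933: deductible met; 20% of €933 = €186.60. Traveler owes €186.60 (running OOP €1410.20).

€186.60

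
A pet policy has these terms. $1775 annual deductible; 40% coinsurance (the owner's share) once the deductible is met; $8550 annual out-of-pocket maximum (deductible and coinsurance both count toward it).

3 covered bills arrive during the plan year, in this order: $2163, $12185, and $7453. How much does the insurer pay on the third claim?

Claim 1 ($2163): $1775 finishes the deductible; $388 goes to coinsurance; owner's 40% is $155.20. Cost to owner: $1930.20. OOP to date $1930.20. Insurer: $2163 − $1930.20 = $232.80.
Claim 2 ($12185): deductible already satisfied, so owner's share is 40% × $12185 = $4874. Owner owes $4874 (running OOP $6804.20). Plan pays $12185 − $4874 = $7311.
Claim 3 ($7453): deductible already satisfied, so owner's share is 40% × $7453 = $2981.20. OOP would hit $9785.40 > $8550, so the cap limits the owner to $8550 − $6804.20 = $1745.80. Plan pays $7453 − $1745.80 = $5707.20.

$5707.20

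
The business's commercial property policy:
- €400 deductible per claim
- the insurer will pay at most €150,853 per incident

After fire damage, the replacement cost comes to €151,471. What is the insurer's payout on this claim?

After the deductible, €151,471 − €400 = €151,071 remains.
€151,071 exceeds the €150,853 limit, so the insurer pays the limit: €150,853.

€150,853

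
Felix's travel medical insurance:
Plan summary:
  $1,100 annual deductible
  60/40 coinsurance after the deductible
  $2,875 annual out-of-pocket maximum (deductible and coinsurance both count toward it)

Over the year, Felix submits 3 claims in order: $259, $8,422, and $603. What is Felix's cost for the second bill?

#1 ($259): all of it applies to the deductible. Traveler pays $259; OOP now $259.
#2 ($8,422): $841 to deductible, leaving $7,581; coinsurance $7,581 × 40% = $3,032.40. Together that's $841 + $3,032.40 = $3,873.40. Adding that to $259 gives $4,132.40, past the $2,875 cap; traveler pays only $2,875 − $259 = $2,616.

$2,616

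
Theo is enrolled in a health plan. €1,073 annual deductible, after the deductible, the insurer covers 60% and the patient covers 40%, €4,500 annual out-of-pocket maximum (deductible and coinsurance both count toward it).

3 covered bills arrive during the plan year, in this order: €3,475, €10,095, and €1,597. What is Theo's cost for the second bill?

Claim 1 (€3,475): deductible takes €1,073, €2,402 remains; patient's 40% is €960.80. Patient pays €2,033.80; OOP now €2,033.80.
Claim 2 (€10,095): deductible met; 40% of €10,095 = €4,038. Adding that to €2,033.80 gives €6,071.80, past the €4,500 cap; patient pays only €4,500 − €2,033.80 = €2,466.20.

€2,466.20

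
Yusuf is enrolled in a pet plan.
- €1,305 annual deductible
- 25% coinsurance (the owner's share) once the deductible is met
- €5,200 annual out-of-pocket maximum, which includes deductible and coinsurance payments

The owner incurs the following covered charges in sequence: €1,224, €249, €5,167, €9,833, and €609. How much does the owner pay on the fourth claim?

€2,458.25

#1 (€1,224): entire amount goes to the deductible. Owner owes €1,224 (running OOP €1,224).
#2 (€249): deductible takes €81, €168 remains; 25% of €168 = €42. Cost to owner: €123. OOP to date €1,347.
#3 (€5,167): 25% coinsurance on €5,167 = €1,291.75. Owner owes €1,291.75 (running OOP €2,638.75).
#4 (€9,833): 25% coinsurance on €9,833 = €2,458.25. Owner pays €2,458.25; OOP now €5,097.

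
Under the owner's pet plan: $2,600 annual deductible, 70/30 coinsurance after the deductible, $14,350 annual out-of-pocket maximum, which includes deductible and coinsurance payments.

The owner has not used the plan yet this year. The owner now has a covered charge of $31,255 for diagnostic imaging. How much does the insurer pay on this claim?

$20,058.50

The full $2,600 deductible is still open; $2,600 of this bill applies to it.
That leaves $31,255 − $2,600 = $28,655 for coinsurance.
Owner's 30% share of $28,655 is $8,596.50.
That puts the owner's cost at $2,600 + $8,596.50 = $11,196.50 before any cap.
Total out-of-pocket so far would be $0 + $11,196.50 = $11,196.50, below the $14,350 cap — no reduction.
The plan picks up $31,255 − $11,196.50 = $20,058.50.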